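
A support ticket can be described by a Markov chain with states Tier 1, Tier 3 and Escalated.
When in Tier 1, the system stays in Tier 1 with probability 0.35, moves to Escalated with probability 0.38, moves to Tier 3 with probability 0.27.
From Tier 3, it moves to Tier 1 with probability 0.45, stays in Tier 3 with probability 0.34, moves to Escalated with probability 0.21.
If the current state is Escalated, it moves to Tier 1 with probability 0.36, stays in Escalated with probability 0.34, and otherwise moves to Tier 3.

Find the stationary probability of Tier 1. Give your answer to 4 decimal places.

0.3832

Let the stationary distribution be π with π = πP and π_1 + π_2 + π_3 = 1.
π_1 = 0.35·π_1 + 0.45·π_2 + 0.36·π_3
π_2 = 0.27·π_1 + 0.34·π_2 + 0.3·π_3
Solving with the normalization constraint gives π = (0.3832, 0.3005, 0.3163).
So the stationary probability of Tier 1 is 0.3832.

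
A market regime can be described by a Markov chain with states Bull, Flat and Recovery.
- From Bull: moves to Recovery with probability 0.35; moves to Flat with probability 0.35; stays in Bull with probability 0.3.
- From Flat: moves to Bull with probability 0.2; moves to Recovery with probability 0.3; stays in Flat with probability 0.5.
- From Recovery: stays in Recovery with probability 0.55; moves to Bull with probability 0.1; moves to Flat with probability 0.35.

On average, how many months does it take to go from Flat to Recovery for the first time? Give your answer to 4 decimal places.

3.2143

Let t(s) be the expected number of months to first reach Recovery from state s, with t(Recovery) = 0. Conditioning on the first month:
t(Bull) = 1 + 0.3·t(Bull) + 0.35·t(Flat)
t(Flat) = 1 + 0.2·t(Bull) + 0.5·t(Flat)
Solving: t(Bull) = 3.0357, t(Flat) = 3.2143.
Expected months from Flat to Recovery: 3.2143.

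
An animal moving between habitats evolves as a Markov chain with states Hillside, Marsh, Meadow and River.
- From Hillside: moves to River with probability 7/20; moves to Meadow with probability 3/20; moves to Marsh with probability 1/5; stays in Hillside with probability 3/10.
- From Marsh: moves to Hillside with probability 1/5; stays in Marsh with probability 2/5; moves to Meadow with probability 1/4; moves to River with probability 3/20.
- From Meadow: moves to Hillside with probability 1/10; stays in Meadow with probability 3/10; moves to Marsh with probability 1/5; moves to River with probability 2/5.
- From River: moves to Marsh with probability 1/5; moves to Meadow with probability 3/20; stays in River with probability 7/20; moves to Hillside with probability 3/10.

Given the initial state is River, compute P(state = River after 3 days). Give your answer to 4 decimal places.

Propagate the distribution vector 3 days from River.
After 0 days: (0.0000, 0.0000, 0.0000, 1.0000)
After 1 day: (0.3000, 0.2000, 0.1500, 0.3500)
After 2 days: (0.2500, 0.2400, 0.1925, 0.3175)
After 3 days: (0.2375, 0.2480, 0.2029, 0.3116)
P(in River after 3 days) = 0.3116

0.3116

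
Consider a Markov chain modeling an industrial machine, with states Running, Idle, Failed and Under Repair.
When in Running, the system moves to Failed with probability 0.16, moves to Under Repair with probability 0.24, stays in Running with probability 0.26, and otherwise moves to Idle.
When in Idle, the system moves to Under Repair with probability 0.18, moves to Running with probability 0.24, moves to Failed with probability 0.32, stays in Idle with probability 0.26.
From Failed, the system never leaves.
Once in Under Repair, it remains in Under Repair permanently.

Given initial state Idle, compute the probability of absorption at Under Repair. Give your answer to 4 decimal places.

Let h(s) be the probability of absorption at Under Repair starting from transient state s. Then h(Under Repair) = 1 and h(Failed) = 0. By first-step analysis:
h(Running) = 0.26·h(Running) + 0.34·h(Idle) + 0.16·0 + 0.24·1
h(Idle) = 0.24·h(Running) + 0.26·h(Idle) + 0.32·0 + 0.18·1
Solving: h(Running) = 0.5124, h(Idle) = 0.4094.
Starting from Idle, the probability is 0.4094.

0.4094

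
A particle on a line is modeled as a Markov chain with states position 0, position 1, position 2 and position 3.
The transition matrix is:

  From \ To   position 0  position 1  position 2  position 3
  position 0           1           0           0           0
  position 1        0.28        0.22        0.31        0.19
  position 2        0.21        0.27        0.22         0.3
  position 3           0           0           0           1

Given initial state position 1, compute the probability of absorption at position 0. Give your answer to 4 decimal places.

0.5403

Let h(s) be the probability of absorption at position 0 starting from transient state s. Then h(position 0) = 1 and h(position 3) = 0. By first-step analysis:
h(position 1) = 0.28·1 + 0.22·h(position 1) + 0.31·h(position 2) + 0.19·0
h(position 2) = 0.21·1 + 0.27·h(position 1) + 0.22·h(position 2) + 0.3·0
Solving: h(position 1) = 0.5403, h(position 2) = 0.4563.
Starting from position 1, the probability is 0.5403.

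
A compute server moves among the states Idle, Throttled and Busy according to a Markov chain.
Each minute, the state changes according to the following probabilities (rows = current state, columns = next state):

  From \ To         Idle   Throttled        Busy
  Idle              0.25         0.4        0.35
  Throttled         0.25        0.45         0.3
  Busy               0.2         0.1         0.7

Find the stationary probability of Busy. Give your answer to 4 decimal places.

0.5187

Let the stationary distribution be π with π = πP and π_1 + π_2 + π_3 = 1.
π_1 = 0.25·π_1 + 0.25·π_2 + 0.2·π_3
π_2 = 0.4·π_1 + 0.45·π_2 + 0.1·π_3
Solving with the normalization constraint gives π = (0.2241, 0.2573, 0.5187).
So the stationary probability of Busy is 0.5187.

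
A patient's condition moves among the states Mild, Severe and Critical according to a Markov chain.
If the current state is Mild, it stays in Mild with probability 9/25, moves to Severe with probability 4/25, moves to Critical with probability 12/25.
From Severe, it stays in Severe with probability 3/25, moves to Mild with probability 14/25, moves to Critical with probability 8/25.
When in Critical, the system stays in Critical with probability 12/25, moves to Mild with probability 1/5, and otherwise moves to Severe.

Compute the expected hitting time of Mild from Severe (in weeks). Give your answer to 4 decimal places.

2.3649

Let t(s) be the expected number of weeks to first reach Mild from state s, with t(Mild) = 0. Conditioning on the first week:
t(Severe) = 1 + 0.12·t(Severe) + 0.32·t(Critical)
t(Critical) = 1 + 0.32·t(Severe) + 0.48·t(Critical)
Solving: t(Severe) = 2.3649, t(Critical) = 3.3784.
Expected weeks from Severe to Mild: 2.3649.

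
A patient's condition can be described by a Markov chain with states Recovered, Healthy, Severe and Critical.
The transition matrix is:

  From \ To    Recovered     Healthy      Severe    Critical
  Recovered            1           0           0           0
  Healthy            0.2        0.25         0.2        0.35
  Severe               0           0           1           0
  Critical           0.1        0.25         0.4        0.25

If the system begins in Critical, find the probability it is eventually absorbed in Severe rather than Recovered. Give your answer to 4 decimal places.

Let h(s) be the probability of absorption at Severe starting from transient state s. Then h(Severe) = 1 and h(Recovered) = 0. By first-step analysis:
h(Healthy) = 0.2·0 + 0.25·h(Healthy) + 0.2·1 + 0.35·h(Critical)
h(Critical) = 0.1·0 + 0.25·h(Healthy) + 0.4·1 + 0.25·h(Critical)
Solving: h(Healthy) = 0.6105, h(Critical) = 0.7368.
Starting from Critical, the probability is 0.7368.

0.7368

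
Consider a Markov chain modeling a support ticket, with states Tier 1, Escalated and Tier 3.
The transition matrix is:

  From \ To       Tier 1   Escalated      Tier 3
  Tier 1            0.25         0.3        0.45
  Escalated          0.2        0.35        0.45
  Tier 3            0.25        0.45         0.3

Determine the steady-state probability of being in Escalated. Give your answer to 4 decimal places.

Let the stationary distribution be π with π = πP and π_1 + π_2 + π_3 = 1.
π_1 = 0.25·π_1 + 0.2·π_2 + 0.25·π_3
π_2 = 0.3·π_1 + 0.35·π_2 + 0.45·π_3
Solving with the normalization constraint gives π = (0.2311, 0.3776, 0.3913).
So the stationary probability of Escalated is 0.3776.

0.3776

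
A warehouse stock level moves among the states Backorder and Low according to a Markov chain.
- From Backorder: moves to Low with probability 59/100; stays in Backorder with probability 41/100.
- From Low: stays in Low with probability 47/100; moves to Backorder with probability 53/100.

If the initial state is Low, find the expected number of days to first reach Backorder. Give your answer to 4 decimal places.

Let t(s) be the expected number of days to first reach Backorder from state s, with t(Backorder) = 0. Conditioning on the first day:
t(Low) = 1 + 0.47·t(Low)
Solving: t(Low) = 1.8868.
Expected days from Low to Backorder: 1.8868.

1.8868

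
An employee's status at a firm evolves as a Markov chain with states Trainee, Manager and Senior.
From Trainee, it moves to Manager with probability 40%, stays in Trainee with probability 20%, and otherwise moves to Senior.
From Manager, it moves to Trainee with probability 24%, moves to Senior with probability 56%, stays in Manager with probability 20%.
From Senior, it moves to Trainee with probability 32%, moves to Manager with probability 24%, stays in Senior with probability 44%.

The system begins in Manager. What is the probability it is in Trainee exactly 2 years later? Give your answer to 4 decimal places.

0.2752

Sum over the intermediate state after 1 year:
P = P(Manager→Trainee)·P(Trainee→Trainee) + P(Manager→Manager)·P(Manager→Trainee) + P(Manager→Senior)·P(Senior→Trainee)
  = 0.24×0.2 + 0.2×0.24 + 0.56×0.32
  = 0.0480 + 0.0480 + 0.1792 = 0.2752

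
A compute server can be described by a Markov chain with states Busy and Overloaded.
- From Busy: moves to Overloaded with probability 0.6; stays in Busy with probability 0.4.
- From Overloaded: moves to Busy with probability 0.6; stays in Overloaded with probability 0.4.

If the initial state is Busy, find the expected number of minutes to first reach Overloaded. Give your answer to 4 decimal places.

1.6667

Let t(s) be the expected number of minutes to first reach Overloaded from state s, with t(Overloaded) = 0. Conditioning on the first minute:
t(Busy) = 1 + 0.4·t(Busy)
Solving: t(Busy) = 1.6667.
Expected minutes from Busy to Overloaded: 1.6667.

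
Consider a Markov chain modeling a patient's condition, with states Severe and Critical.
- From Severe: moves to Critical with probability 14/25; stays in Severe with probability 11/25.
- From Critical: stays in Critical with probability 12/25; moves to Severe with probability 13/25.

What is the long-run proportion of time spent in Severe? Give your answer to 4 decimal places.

0.4815

Let the stationary distribution be π with π = πP and π_1 + π_2 = 1.
π_1 = 0.44·π_1 + 0.52·π_2
Solving with the normalization constraint gives π = (0.4815, 0.5185).
So the stationary probability of Severe is 0.4815.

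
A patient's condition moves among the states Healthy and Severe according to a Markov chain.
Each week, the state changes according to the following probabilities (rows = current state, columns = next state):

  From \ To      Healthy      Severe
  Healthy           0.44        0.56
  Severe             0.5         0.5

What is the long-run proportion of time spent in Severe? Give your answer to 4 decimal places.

0.5283

Let the stationary distribution be π with π = πP and π_1 + π_2 = 1.
π_1 = 0.44·π_1 + 0.5·π_2
Solving with the normalization constraint gives π = (0.4717, 0.5283).
So the stationary probability of Severe is 0.5283.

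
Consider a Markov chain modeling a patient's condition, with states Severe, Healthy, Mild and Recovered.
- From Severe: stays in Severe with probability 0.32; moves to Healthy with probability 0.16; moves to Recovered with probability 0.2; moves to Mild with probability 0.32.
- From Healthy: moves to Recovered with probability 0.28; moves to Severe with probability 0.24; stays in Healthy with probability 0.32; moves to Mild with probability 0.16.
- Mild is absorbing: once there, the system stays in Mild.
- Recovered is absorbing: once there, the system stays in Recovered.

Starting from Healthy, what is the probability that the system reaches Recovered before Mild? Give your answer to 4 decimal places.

0.5623

Let h(s) be the probability of absorption at Recovered starting from transient state s. Then h(Recovered) = 1 and h(Mild) = 0. By first-step analysis:
h(Severe) = 0.32·h(Severe) + 0.16·h(Healthy) + 0.32·0 + 0.2·1
h(Healthy) = 0.24·h(Severe) + 0.32·h(Healthy) + 0.16·0 + 0.28·1
Solving: h(Severe) = 0.4264, h(Healthy) = 0.5623.
Starting from Healthy, the probability is 0.5623.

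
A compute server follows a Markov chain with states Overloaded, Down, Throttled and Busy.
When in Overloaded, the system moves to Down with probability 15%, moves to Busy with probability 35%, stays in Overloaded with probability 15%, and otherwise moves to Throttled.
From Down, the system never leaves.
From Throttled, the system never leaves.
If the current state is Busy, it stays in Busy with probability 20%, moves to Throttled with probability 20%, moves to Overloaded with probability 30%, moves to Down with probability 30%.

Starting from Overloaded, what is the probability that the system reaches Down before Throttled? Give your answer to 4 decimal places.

0.3913

Let h(s) be the probability of absorption at Down starting from transient state s. Then h(Down) = 1 and h(Throttled) = 0. By first-step analysis:
h(Overloaded) = 0.15·h(Overloaded) + 0.15·1 + 0.35·0 + 0.35·h(Busy)
h(Busy) = 0.3·h(Overloaded) + 0.3·1 + 0.2·0 + 0.2·h(Busy)
Solving: h(Overloaded) = 0.3913, h(Busy) = 0.5217.
Starting from Overloaded, the probability is 0.3913.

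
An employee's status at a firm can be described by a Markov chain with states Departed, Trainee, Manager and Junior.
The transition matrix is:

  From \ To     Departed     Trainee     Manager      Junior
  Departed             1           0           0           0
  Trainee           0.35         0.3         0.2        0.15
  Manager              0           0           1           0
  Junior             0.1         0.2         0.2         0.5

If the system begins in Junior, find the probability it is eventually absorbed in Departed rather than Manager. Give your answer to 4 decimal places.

0.4375

Let h(s) be the probability of absorption at Departed starting from transient state s. Then h(Departed) = 1 and h(Manager) = 0. By first-step analysis:
h(Trainee) = 0.35·1 + 0.3·h(Trainee) + 0.2·0 + 0.15·h(Junior)
h(Junior) = 0.1·1 + 0.2·h(Trainee) + 0.2·0 + 0.5·h(Junior)
Solving: h(Trainee) = 0.5938, h(Junior) = 0.4375.
Starting from Junior, the probability is 0.4375.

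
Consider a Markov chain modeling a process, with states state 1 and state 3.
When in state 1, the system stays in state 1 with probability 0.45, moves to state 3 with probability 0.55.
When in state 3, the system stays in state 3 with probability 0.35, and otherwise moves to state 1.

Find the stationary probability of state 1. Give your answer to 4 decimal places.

Let the stationary distribution be π with π = πP and π_1 + π_2 = 1.
π_1 = 0.45·π_1 + 0.65·π_2
Solving with the normalization constraint gives π = (0.5417, 0.4583).
So the stationary probability of state 1 is 0.5417.

0.5417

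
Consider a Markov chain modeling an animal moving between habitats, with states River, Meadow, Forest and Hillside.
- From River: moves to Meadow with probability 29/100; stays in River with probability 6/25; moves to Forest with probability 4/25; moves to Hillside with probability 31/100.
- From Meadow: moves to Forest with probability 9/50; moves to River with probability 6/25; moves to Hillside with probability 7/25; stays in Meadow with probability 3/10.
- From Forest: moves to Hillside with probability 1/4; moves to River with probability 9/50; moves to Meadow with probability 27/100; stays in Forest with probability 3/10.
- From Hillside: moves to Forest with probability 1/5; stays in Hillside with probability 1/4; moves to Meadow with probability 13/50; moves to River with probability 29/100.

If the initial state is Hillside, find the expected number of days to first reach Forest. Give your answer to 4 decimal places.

5.4377

Let t(s) be the expected number of days to first reach Forest from state s, with t(Forest) = 0. Conditioning on the first day:
t(River) = 1 + 0.24·t(River) + 0.29·t(Meadow) + 0.31·t(Hillside)
t(Meadow) = 1 + 0.24·t(River) + 0.3·t(Meadow) + 0.28·t(Hillside)
t(Hillside) = 1 + 0.29·t(River) + 0.26·t(Meadow) + 0.25·t(Hillside)
Solving: t(River) = 5.6477, t(Meadow) = 5.5400, t(Hillside) = 5.4377.
Expected days from Hillside to Forest: 5.4377.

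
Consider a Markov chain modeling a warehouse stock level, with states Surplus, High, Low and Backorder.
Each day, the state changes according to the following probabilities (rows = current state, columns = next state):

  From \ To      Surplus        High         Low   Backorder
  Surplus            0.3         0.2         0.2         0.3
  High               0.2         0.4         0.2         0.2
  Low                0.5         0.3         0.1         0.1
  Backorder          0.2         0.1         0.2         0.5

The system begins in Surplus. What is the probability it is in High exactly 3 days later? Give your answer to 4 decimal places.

Propagate the distribution vector 3 days from Surplus.
After 0 days: (1.0000, 0.0000, 0.0000, 0.0000)
After 1 day: (0.3000, 0.2000, 0.2000, 0.3000)
After 2 days: (0.2900, 0.2300, 0.1800, 0.3000)
After 3 days: (0.2830, 0.2340, 0.1820, 0.3010)
P(in High after 3 days) = 0.2340

0.2340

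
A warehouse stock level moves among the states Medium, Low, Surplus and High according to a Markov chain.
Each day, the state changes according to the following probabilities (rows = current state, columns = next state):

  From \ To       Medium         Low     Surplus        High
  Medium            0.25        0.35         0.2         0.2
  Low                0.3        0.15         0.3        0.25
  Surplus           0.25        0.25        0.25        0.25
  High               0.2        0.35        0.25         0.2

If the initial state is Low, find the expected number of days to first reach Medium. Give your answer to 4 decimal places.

3.8099

Let t(s) be the expected number of days to first reach Medium from state s, with t(Medium) = 0. Conditioning on the first day:
t(Low) = 1 + 0.15·t(Low) + 0.3·t(Surplus) + 0.25·t(High)
t(Surplus) = 1 + 0.25·t(Low) + 0.25·t(Surplus) + 0.25·t(High)
t(High) = 1 + 0.35·t(Low) + 0.25·t(Surplus) + 0.2·t(High)
Solving: t(Low) = 3.8099, t(Surplus) = 3.9914, t(High) = 4.1641.
Expected days from Low to Medium: 3.8099.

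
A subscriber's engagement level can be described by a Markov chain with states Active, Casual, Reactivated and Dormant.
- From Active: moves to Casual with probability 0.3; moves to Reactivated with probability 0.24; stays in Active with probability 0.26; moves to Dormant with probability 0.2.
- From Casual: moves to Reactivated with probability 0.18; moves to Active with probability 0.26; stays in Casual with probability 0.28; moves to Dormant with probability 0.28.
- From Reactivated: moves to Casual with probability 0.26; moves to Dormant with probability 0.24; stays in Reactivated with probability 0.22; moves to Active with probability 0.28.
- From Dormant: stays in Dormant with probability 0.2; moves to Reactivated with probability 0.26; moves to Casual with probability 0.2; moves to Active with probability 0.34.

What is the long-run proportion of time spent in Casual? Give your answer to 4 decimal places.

0.2628

Let the stationary distribution be π with π = πP and π_1 + π_2 + π_3 + π_4 = 1.
π_1 = 0.26·π_1 + 0.26·π_2 + 0.28·π_3 + 0.34·π_4
π_2 = 0.3·π_1 + 0.28·π_2 + 0.26·π_3 + 0.2·π_4
π_3 = 0.24·π_1 + 0.18·π_2 + 0.22·π_3 + 0.26·π_4
Solving with the normalization constraint gives π = (0.2829, 0.2628, 0.2243, 0.2300).
So the stationary probability of Casual is 0.2628.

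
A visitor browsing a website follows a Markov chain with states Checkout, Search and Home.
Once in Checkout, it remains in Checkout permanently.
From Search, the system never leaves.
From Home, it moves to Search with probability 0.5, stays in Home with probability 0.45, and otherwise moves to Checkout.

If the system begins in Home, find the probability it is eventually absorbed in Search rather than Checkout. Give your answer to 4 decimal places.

Let h(s) be the probability of absorption at Search starting from transient state s. Then h(Search) = 1 and h(Checkout) = 0. By first-step analysis:
h(Home) = 0.05·0 + 0.5·1 + 0.45·h(Home)
Solving: h(Home) = 0.9091.
Starting from Home, the probability is 0.9091.

0.9091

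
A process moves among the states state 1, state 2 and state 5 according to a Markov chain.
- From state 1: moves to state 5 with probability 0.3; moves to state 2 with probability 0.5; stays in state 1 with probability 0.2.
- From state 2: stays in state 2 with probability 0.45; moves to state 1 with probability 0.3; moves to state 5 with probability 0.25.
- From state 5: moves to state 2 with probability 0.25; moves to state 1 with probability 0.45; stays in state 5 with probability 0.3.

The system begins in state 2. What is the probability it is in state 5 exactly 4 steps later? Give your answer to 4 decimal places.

Propagate the distribution vector 4 steps from state 2.
After 0 steps: (0.0000, 1.0000, 0.0000)
After 1 step: (0.3000, 0.4500, 0.2500)
After 2 steps: (0.3075, 0.4150, 0.2775)
After 3 steps: (0.3109, 0.4099, 0.2793)
After 4 steps: (0.3108, 0.4097, 0.2795)
P(in state 5 after 4 steps) = 0.2795

0.2795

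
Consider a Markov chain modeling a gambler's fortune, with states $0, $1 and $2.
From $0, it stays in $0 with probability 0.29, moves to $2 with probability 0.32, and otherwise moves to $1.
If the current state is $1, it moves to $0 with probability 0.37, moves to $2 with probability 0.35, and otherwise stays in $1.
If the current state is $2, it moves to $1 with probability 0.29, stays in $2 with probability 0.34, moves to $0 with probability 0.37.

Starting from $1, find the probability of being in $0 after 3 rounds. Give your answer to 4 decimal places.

Propagate the distribution vector 3 rounds from $1.
After 0 rounds: (0.0000, 1.0000, 0.0000)
After 1 round: (0.3700, 0.2800, 0.3500)
After 2 rounds: (0.3404, 0.3242, 0.3354)
After 3 rounds: (0.3428, 0.3208, 0.3364)
P(in $0 after 3 rounds) = 0.3428

0.3428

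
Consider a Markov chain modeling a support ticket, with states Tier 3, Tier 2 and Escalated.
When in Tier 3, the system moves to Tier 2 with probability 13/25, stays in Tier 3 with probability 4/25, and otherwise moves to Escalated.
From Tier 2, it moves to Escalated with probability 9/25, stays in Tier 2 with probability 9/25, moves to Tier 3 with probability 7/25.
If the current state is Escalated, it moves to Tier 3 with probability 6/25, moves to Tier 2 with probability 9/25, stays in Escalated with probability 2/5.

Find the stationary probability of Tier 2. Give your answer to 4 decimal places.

0.3979

Let the stationary distribution be π with π = πP and π_1 + π_2 + π_3 = 1.
π_1 = 0.16·π_1 + 0.28·π_2 + 0.24·π_3
π_2 = 0.52·π_1 + 0.36·π_2 + 0.36·π_3
Solving with the normalization constraint gives π = (0.2370, 0.3979, 0.3651).
So the stationary probability of Tier 2 is 0.3979.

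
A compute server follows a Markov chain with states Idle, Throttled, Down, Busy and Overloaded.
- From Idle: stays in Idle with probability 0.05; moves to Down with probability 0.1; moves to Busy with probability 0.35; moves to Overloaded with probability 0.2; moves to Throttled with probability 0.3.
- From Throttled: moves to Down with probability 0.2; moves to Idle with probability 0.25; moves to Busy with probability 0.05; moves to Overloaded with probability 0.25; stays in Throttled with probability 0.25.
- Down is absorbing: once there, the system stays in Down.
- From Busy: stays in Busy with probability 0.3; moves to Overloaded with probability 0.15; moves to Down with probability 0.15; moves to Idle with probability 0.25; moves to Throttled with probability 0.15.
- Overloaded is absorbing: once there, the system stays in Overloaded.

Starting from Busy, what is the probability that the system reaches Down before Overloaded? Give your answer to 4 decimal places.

0.4532

Let h(s) be the probability of absorption at Down starting from transient state s. Then h(Down) = 1 and h(Overloaded) = 0. By first-step analysis:
h(Idle) = 0.05·h(Idle) + 0.3·h(Throttled) + 0.1·1 + 0.35·h(Busy) + 0.2·0
h(Throttled) = 0.25·h(Idle) + 0.25·h(Throttled) + 0.2·1 + 0.05·h(Busy) + 0.25·0
h(Busy) = 0.25·h(Idle) + 0.15·h(Throttled) + 0.15·1 + 0.3·h(Busy) + 0.15·0
Solving: h(Idle) = 0.4090, h(Throttled) = 0.4332, h(Busy) = 0.4532.
Starting from Busy, the probability is 0.4532.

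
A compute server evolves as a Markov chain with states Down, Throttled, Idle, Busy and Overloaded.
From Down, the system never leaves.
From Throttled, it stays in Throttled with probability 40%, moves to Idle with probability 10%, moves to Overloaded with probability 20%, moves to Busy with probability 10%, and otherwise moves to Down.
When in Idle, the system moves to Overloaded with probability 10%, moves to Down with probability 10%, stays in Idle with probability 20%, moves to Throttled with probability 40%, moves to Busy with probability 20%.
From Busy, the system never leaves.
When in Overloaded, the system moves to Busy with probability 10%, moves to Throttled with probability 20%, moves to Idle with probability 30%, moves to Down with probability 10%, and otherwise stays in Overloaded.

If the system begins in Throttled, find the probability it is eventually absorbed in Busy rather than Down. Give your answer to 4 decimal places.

0.4138

Let h(s) be the probability of absorption at Busy starting from transient state s. Then h(Busy) = 1 and h(Down) = 0. By first-step analysis:
h(Throttled) = 0.2·0 + 0.4·h(Throttled) + 0.1·h(Idle) + 0.1·1 + 0.2·h(Overloaded)
h(Idle) = 0.1·0 + 0.4·h(Throttled) + 0.2·h(Idle) + 0.2·1 + 0.1·h(Overloaded)
h(Overloaded) = 0.1·0 + 0.2·h(Throttled) + 0.3·h(Idle) + 0.1·1 + 0.3·h(Overloaded)
Solving: h(Throttled) = 0.4138, h(Idle) = 0.5172, h(Overloaded) = 0.4828.
Starting from Throttled, the probability is 0.4138.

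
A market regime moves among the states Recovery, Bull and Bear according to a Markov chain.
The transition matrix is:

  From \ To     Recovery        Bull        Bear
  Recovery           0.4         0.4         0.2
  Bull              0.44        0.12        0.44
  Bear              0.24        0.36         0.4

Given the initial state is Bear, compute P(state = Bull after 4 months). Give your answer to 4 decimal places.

Propagate the distribution vector 4 months from Bear.
After 0 months: (0.0000, 0.0000, 1.0000)
After 1 month: (0.2400, 0.3600, 0.4000)
After 2 months: (0.3504, 0.2832, 0.3664)
After 3 months: (0.3527, 0.3060, 0.3412)
After 4 months: (0.3576, 0.3007, 0.3417)
P(in Bull after 4 months) = 0.3007

0.3007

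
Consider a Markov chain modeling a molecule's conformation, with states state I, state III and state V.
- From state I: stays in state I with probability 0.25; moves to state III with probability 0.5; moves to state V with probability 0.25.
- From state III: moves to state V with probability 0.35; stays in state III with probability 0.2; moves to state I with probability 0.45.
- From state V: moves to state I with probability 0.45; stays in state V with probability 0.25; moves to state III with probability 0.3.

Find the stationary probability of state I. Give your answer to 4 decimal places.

0.3750

Let the stationary distribution be π with π = πP and π_1 + π_2 + π_3 = 1.
π_1 = 0.25·π_1 + 0.45·π_2 + 0.45·π_3
π_2 = 0.5·π_1 + 0.2·π_2 + 0.3·π_3
Solving with the normalization constraint gives π = (0.3750, 0.3409, 0.2841).
So the stationary probability of state I is 0.3750.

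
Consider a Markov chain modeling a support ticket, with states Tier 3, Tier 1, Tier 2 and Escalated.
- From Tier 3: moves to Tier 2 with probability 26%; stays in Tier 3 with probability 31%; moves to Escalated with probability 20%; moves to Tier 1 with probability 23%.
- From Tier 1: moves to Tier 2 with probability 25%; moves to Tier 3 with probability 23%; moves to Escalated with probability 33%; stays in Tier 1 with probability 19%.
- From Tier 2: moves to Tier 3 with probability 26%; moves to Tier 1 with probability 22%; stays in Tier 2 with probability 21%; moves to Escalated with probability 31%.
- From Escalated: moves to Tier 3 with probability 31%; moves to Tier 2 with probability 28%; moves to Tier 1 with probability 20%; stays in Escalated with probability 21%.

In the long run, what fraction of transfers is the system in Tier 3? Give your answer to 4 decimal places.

Let the stationary distribution be π with π = πP and π_1 + π_2 + π_3 + π_4 = 1.
π_1 = 0.31·π_1 + 0.23·π_2 + 0.26·π_3 + 0.31·π_4
π_2 = 0.23·π_1 + 0.19·π_2 + 0.22·π_3 + 0.2·π_4
π_3 = 0.26·π_1 + 0.25·π_2 + 0.21·π_3 + 0.28·π_4
Solving with the normalization constraint gives π = (0.2806, 0.2113, 0.2505, 0.2576).
So the stationary probability of Tier 3 is 0.2806.

0.2806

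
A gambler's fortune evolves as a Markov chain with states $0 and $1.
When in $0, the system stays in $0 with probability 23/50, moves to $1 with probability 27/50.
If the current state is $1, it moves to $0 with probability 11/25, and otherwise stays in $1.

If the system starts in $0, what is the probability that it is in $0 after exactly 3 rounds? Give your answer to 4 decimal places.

0.4490

Propagate the distribution vector 3 rounds from $0.
After 0 rounds: (1.0000, 0.0000)
After 1 round: (0.4600, 0.5400)
After 2 rounds: (0.4492, 0.5508)
After 3 rounds: (0.4490, 0.5510)
P(in $0 after 3 rounds) = 0.4490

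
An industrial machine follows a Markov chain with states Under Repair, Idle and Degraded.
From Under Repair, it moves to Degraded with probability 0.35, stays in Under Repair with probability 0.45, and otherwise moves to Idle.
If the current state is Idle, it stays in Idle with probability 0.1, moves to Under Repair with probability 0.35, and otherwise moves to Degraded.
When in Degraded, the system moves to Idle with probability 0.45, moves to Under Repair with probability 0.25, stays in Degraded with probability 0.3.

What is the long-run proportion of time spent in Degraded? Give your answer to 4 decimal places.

Let the stationary distribution be π with π = πP and π_1 + π_2 + π_3 = 1.
π_1 = 0.45·π_1 + 0.35·π_2 + 0.25·π_3
π_2 = 0.2·π_1 + 0.1·π_2 + 0.45·π_3
Solving with the normalization constraint gives π = (0.3462, 0.2692, 0.3846).
So the stationary probability of Degraded is 0.3846.

0.3846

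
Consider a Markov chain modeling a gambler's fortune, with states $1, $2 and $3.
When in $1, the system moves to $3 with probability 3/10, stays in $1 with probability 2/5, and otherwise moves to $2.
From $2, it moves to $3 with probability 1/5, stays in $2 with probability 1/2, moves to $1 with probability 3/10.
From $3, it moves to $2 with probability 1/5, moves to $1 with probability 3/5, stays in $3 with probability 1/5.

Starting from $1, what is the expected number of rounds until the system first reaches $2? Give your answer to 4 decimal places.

Let t(s) be the expected number of rounds to first reach $2 from state s, with t($2) = 0. Conditioning on the first round:
t($1) = 1 + 0.4·t($1) + 0.3·t($3)
t($3) = 1 + 0.6·t($1) + 0.2·t($3)
Solving: t($1) = 3.6667, t($3) = 4.0000.
Expected rounds from $1 to $2: 3.6667.

3.6667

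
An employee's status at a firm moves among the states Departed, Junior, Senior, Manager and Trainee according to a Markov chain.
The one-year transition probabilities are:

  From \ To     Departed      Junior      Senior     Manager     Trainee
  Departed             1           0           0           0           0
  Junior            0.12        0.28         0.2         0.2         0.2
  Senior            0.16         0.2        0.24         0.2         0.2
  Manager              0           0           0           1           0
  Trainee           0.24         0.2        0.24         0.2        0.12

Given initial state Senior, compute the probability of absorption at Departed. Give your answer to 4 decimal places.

Let h(s) be the probability of absorption at Departed starting from transient state s. Then h(Departed) = 1 and h(Manager) = 0. By first-step analysis:
h(Junior) = 0.12·1 + 0.28·h(Junior) + 0.2·h(Senior) + 0.2·0 + 0.2·h(Trainee)
h(Senior) = 0.16·1 + 0.2·h(Junior) + 0.24·h(Senior) + 0.2·0 + 0.2·h(Trainee)
h(Trainee) = 0.24·1 + 0.2·h(Junior) + 0.24·h(Senior) + 0.2·0 + 0.12·h(Trainee)
Solving: h(Junior) = 0.4300, h(Senior) = 0.4537, h(Trainee) = 0.4942.
Starting from Senior, the probability is 0.4537.

0.4537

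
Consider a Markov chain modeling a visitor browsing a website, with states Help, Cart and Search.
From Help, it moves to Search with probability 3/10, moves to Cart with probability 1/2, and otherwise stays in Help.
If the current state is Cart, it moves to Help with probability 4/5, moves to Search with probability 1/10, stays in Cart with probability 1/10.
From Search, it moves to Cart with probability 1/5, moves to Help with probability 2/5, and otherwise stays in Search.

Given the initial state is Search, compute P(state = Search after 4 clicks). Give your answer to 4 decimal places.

0.2690

Propagate the distribution vector 4 clicks from Search.
After 0 clicks: (0.0000, 0.0000, 1.0000)
After 1 click: (0.4000, 0.2000, 0.4000)
After 2 clicks: (0.4000, 0.3000, 0.3000)
After 3 clicks: (0.4400, 0.2900, 0.2700)
After 4 clicks: (0.4280, 0.3030, 0.2690)
P(in Search after 4 clicks) = 0.2690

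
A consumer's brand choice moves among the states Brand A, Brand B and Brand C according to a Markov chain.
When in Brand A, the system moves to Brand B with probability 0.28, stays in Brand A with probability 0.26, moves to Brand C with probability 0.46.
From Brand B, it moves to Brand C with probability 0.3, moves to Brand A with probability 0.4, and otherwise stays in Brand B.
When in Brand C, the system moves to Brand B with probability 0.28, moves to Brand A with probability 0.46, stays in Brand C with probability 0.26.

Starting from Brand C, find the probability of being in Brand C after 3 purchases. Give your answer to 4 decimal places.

Propagate the distribution vector 3 purchases from Brand C.
After 0 purchases: (0.0000, 0.0000, 1.0000)
After 1 purchase: (0.4600, 0.2800, 0.2600)
After 2 purchases: (0.3512, 0.2856, 0.3632)
After 3 purchases: (0.3726, 0.2857, 0.3417)
P(in Brand C after 3 purchases) = 0.3417

0.3417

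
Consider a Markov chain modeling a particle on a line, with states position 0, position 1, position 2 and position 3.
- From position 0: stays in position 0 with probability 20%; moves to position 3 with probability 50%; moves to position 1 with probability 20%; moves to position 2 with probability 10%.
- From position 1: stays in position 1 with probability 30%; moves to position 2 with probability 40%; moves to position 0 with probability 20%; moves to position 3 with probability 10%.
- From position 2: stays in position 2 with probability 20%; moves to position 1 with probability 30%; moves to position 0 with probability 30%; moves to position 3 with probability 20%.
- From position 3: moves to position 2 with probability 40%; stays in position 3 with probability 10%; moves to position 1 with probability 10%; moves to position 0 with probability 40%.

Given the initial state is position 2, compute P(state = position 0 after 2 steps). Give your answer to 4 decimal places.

Propagate the distribution vector 2 steps from position 2.
After 0 steps: (0.0000, 0.0000, 1.0000, 0.0000)
After 1 step: (0.3000, 0.3000, 0.2000, 0.2000)
After 2 steps: (0.2600, 0.2300, 0.2700, 0.2400)
P(in position 0 after 2 steps) = 0.2600

0.2600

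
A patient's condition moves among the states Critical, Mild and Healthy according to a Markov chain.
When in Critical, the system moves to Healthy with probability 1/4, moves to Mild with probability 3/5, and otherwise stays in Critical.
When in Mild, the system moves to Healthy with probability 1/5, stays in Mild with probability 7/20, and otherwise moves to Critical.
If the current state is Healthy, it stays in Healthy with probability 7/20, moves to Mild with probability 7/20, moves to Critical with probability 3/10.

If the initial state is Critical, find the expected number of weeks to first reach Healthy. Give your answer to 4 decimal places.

Let t(s) be the expected number of weeks to first reach Healthy from state s, with t(Healthy) = 0. Conditioning on the first week:
t(Critical) = 1 + 0.15·t(Critical) + 0.6·t(Mild)
t(Mild) = 1 + 0.45·t(Critical) + 0.35·t(Mild)
Solving: t(Critical) = 4.4248, t(Mild) = 4.6018.
Expected weeks from Critical to Healthy: 4.4248.

4.4248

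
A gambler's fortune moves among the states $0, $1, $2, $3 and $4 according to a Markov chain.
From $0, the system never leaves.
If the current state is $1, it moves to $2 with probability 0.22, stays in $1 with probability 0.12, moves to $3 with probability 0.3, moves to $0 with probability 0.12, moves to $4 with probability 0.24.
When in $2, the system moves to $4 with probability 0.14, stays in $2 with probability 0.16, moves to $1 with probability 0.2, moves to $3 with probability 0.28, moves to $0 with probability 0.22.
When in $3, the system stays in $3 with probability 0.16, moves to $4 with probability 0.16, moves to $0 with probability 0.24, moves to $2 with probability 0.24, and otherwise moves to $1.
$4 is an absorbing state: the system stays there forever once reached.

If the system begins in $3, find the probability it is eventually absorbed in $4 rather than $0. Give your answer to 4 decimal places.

0.4440

Let h(s) be the probability of absorption at $4 starting from transient state s. Then h($4) = 1 and h($0) = 0. By first-step analysis:
h($1) = 0.12·0 + 0.12·h($1) + 0.22·h($2) + 0.3·h($3) + 0.24·1
h($2) = 0.22·0 + 0.2·h($1) + 0.16·h($2) + 0.28·h($3) + 0.14·1
h($3) = 0.24·0 + 0.2·h($1) + 0.24·h($2) + 0.16·h($3) + 0.16·1
Solving: h($1) = 0.5346, h($2) = 0.4420, h($3) = 0.4440.
Starting from $3, the probability is 0.4440.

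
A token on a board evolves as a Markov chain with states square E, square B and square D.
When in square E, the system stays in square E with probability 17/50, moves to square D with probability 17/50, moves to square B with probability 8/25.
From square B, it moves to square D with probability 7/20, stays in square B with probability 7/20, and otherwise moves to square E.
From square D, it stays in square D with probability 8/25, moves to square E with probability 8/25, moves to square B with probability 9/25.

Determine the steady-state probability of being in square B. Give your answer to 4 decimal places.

Let the stationary distribution be π with π = πP and π_1 + π_2 + π_3 = 1.
π_1 = 0.34·π_1 + 0.3·π_2 + 0.32·π_3
π_2 = 0.32·π_1 + 0.35·π_2 + 0.36·π_3
Solving with the normalization constraint gives π = (0.3195, 0.3438, 0.3367).
So the stationary probability of square B is 0.3438.

0.3438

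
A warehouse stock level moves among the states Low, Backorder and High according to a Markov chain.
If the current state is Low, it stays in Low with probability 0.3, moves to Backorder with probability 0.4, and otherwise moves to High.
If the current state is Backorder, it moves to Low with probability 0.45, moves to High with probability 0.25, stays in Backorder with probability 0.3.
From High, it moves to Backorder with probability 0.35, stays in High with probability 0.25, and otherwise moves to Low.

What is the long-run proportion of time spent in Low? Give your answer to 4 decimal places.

Let the stationary distribution be π with π = πP and π_1 + π_2 + π_3 = 1.
π_1 = 0.3·π_1 + 0.45·π_2 + 0.4·π_3
π_2 = 0.4·π_1 + 0.3·π_2 + 0.35·π_3
Solving with the normalization constraint gives π = (0.3796, 0.3514, 0.2690).
So the stationary probability of Low is 0.3796.

0.3796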